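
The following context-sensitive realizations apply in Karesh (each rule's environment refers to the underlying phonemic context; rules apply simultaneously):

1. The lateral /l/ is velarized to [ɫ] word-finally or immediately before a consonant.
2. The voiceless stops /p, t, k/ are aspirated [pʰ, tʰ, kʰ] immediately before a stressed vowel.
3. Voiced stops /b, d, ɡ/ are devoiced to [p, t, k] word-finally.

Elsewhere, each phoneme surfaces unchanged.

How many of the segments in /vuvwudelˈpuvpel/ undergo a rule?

Segments that undergo a rule: /l/ → [ɫ] (rule 1); /p/ → [pʰ] (rule 2); /l/ → [ɫ] (rule 1).
All other segments surface unchanged.

3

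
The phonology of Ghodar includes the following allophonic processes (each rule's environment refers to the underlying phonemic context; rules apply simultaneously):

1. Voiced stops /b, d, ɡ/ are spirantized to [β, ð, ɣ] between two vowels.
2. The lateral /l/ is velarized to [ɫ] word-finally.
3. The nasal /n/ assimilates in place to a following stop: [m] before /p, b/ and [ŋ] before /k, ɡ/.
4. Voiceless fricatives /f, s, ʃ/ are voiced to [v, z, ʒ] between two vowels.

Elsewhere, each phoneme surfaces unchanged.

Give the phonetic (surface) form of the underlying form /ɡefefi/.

[ɡevevi]

/ɡ/ (word-initial): rule 1 targets it, but not between two vowels → unchanged [ɡ].
/e/ (between /ɡ/ and /f/): no rule targets it → [e].
/f/ (between /e/ and /e/): between two vowels, so rule 4 applies → [v].
/e/ (between /f/ and /f/) is unaffected → [e].
/f/ (between /e/ and /i/): between two vowels, so rule 4 applies → [v].
/i/ (word-final): no rule targets it → [i].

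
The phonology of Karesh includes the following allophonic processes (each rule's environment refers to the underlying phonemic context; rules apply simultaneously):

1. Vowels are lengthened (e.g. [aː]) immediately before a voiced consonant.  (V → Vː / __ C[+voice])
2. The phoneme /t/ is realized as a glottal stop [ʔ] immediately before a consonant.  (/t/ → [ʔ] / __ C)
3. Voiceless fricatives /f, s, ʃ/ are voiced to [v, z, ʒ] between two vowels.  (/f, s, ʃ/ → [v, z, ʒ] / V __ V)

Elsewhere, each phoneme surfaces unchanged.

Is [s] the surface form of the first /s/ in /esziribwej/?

/s/ (between /e/ and /z/): rule 3 targets it, but not between two vowels → unchanged [s].
The actual realization is [s], which matches [s].

Yes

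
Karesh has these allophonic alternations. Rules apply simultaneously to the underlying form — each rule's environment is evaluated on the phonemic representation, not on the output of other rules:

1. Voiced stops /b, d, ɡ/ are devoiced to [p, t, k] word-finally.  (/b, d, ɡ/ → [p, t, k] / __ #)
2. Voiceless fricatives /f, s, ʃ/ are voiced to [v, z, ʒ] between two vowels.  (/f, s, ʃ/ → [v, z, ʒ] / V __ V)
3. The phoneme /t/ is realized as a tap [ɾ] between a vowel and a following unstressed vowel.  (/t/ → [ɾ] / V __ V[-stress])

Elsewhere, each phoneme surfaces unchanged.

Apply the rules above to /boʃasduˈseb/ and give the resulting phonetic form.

[boʒasduˈzep]

/b/ (word-initial) fails the environment for rule 1, so it stays [b].
/ʃ/ meets the environment for rule 2 (between two vowels) → [ʒ].
/s/ — between /a/ and /d/; rule 2 does not apply here → [s].
/d/ — between /s/ and /u/; rule 1 does not apply here → [d].
Rule 2 applies to /s/ (between /u/ and /e/: between two vowels) → [z].
/b/ meets the environment for rule 1 (word-finally) → [p].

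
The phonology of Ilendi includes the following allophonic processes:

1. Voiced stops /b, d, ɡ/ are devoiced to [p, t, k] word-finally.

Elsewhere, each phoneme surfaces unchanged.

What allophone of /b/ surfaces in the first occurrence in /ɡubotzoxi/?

/b/ (between /u/ and /o/) is in the target of rule 1 but the environment (word-finally) is not met → [b].

[b]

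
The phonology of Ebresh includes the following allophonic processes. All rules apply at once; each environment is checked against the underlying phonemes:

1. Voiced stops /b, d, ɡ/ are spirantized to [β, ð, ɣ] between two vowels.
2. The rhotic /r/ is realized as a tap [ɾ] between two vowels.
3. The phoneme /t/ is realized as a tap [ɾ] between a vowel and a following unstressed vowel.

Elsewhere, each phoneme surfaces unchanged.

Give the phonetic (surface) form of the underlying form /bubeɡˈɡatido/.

/b/ — word-initial; rule 1 does not apply here → [b].
/u/ — not in any rule's target class → [u].
Rule 1 applies to /b/ (between /u/ and /e/: between two vowels) → [β].
/e/ (between /b/ and /ɡ/) is unaffected → [e].
/ɡ/ (between /e/ and /ɡ/) fails the environment for rule 1, so it stays [ɡ].
/ɡ/ (between /ɡ/ and /a/): rule 1 targets it, but not between two vowels → unchanged [ɡ].
/a/ — not in any rule's target class → [a].
/t/ (between /a/ and /i/) occurs between a vowel and a following unstressed vowel → [ɾ] by rule 3.
/i/ (between /t/ and /d/) is unaffected → [i].
/d/ meets the environment for rule 1 (between two vowels) → [ð].
/o/ (word-final): no rule targets it → [o].

[buβeɡˈɡaɾiðo]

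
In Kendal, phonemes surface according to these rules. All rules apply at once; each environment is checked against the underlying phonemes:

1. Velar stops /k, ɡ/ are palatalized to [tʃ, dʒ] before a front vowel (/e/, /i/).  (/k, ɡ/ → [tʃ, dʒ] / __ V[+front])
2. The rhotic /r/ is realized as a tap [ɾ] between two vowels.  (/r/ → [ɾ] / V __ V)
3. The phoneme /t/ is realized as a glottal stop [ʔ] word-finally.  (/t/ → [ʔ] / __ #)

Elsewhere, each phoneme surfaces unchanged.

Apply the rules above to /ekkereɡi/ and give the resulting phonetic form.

[ektʃeɾedʒi]

/e/ — not in any rule's target class → [e].
/k/ (between /e/ and /k/) fails the environment for rule 1, so it stays [k].
/k/ — between /k/ and /e/, before a front vowel — surfaces as [tʃ] (rule 1).
/e/ stays [e].
/r/ meets the environment for rule 2 (between two vowels) → [ɾ].
/e/ stays [e].
/ɡ/ (between /e/ and /i/) occurs before a front vowel → [dʒ] by rule 1.
/i/ stays [i].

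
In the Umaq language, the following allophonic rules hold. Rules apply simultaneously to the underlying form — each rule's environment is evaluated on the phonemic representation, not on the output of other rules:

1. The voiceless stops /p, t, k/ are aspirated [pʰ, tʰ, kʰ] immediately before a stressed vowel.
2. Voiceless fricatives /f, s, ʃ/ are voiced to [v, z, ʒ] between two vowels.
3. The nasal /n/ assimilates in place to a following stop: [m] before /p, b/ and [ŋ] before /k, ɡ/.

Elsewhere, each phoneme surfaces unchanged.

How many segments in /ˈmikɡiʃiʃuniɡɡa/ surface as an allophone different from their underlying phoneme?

2

Segments that undergo a rule: /ʃ/ → [ʒ] (rule 2); /ʃ/ → [ʒ] (rule 2).
All other segments surface unchanged.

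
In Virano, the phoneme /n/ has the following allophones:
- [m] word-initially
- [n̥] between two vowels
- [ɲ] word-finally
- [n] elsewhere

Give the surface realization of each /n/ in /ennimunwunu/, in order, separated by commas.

[n], [n], [n], [n̥]

Occurrence 1 (position 2): no conditioning environment matches → elsewhere allophone [n].
Occurrence 2 (position 3): no conditioning environment matches → elsewhere allophone [n].
Occurrence 3 (position 7): no conditioning environment matches → elsewhere allophone [n].
Occurrence 4 (position 10): between two vowels → [n̥].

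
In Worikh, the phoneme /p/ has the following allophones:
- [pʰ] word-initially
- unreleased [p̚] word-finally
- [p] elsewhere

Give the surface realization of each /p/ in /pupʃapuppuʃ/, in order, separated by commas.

Occurrence 1 (position 1): word-initially → [pʰ].
Occurrence 2 (position 3): no conditioning environment matches → elsewhere allophone [p].
Occurrence 3 (position 6): no conditioning environment matches → elsewhere allophone [p].
Occurrence 4 (position 8): no conditioning environment matches → elsewhere allophone [p].
Occurrence 5 (position 9): no conditioning environment matches → elsewhere allophone [p].

[pʰ], [p], [p], [p], [p]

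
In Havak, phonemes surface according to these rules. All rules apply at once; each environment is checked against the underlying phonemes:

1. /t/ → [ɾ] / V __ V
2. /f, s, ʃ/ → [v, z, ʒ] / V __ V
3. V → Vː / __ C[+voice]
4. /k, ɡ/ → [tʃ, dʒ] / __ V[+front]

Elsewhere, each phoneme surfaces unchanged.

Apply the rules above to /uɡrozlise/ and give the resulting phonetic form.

/u/ meets the environment for rule 3 (before a voiced consonant) → [uː].
/ɡ/ (between /u/ and /r/) is in the target of rule 4 but the environment (before a front vowel) is not met → [ɡ].
/r/ — not in any rule's target class → [r].
/o/ (between /r/ and /z/): before a voiced consonant, so rule 3 applies → [oː].
/z/ (between /o/ and /l/): no rule targets it → [z].
/l/ stays [l].
/i/ (between /l/ and /s/) is in the target of rule 3 but the environment (before a voiced consonant) is not met → [i].
Rule 2 applies to /s/ (between /i/ and /e/: between two vowels) → [z].
/e/ (word-final) fails the environment for rule 3, so it stays [e].

[uːɡroːzlize]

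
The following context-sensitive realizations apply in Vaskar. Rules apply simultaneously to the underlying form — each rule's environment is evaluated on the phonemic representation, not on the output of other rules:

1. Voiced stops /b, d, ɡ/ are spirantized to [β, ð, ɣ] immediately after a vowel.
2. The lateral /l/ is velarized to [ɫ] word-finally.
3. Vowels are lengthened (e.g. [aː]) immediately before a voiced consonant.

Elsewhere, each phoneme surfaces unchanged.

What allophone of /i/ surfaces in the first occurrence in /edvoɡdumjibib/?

[iː]

/i/ meets the environment for rule 3 (before a voiced consonant) → [iː].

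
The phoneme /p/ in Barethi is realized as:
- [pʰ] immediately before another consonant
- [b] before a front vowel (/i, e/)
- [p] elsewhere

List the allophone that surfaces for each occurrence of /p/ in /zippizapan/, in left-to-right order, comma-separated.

Occurrence 1 (position 3): immediately before another consonant → [pʰ].
Occurrence 2 (position 4): before a front vowel (/i, e/) → [b].
Occurrence 3 (position 8): no conditioning environment matches → elsewhere allophone [p].

[pʰ], [b], [p]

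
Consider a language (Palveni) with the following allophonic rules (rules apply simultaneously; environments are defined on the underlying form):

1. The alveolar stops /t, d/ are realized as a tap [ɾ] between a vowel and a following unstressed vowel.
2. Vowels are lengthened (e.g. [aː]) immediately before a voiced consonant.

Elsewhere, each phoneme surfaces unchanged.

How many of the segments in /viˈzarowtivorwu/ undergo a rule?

Segments that undergo a rule: /i/ → [iː] (rule 2); /a/ → [aː] (rule 2); /o/ → [oː] (rule 2); /i/ → [iː] (rule 2); /o/ → [oː] (rule 2).
All other segments surface unchanged.

5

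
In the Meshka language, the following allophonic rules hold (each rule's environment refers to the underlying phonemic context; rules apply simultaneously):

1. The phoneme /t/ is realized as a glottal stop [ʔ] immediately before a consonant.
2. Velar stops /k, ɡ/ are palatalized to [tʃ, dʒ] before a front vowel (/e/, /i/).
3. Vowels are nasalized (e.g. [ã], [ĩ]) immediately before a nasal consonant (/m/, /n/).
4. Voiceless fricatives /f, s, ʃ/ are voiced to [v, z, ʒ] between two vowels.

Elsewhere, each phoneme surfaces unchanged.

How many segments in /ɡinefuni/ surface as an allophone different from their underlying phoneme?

Segments that undergo a rule: /ɡ/ → [dʒ] (rule 2); /i/ → [ĩ] (rule 3); /f/ → [v] (rule 4); /u/ → [ũ] (rule 3).
All other segments surface unchanged.

4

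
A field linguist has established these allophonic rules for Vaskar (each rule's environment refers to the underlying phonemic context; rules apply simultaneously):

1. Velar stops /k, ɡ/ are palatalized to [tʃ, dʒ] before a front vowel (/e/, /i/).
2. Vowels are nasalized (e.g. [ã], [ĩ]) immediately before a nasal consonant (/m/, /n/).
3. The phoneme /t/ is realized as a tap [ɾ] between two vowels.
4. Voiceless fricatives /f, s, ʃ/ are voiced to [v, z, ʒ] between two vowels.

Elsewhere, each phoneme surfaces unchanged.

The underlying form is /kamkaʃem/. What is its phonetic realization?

/k/ — word-initial; rule 1 does not apply here → [k].
/a/ (between /k/ and /m/) occurs before a nasal consonant → [ã] by rule 2.
/m/ — not in any rule's target class → [m].
/k/ — between /m/ and /a/; rule 1 does not apply here → [k].
/a/ (between /k/ and /ʃ/): rule 2 targets it, but not before a nasal consonant → unchanged [a].
/ʃ/ (between /a/ and /e/) occurs between two vowels → [ʒ] by rule 4.
/e/ — between /ʃ/ and /m/, before a nasal consonant — surfaces as [ẽ] (rule 2).
/m/ stays [m].

[kãmkaʒẽm]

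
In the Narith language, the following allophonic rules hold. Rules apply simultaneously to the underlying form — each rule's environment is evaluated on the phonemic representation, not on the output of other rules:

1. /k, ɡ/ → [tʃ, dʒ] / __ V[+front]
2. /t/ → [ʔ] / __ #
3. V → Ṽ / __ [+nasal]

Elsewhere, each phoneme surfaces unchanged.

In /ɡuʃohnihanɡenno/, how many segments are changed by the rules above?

Segments that undergo a rule: /a/ → [ã] (rule 3); /ɡ/ → [dʒ] (rule 1); /e/ → [ẽ] (rule 3).
All other segments surface unchanged.

3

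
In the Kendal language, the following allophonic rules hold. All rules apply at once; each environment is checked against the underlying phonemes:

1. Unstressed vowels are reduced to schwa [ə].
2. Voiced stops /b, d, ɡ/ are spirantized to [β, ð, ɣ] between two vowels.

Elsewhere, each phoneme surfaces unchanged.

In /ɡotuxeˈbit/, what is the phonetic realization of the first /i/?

/i/ (between /b/ and /t/) fails the environment for rule 1, so it stays [i].

[i]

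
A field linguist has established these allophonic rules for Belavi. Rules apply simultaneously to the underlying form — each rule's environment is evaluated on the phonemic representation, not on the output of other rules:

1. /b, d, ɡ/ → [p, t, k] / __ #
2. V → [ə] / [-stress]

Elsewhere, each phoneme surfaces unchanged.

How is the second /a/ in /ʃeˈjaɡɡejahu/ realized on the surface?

/a/ (between /j/ and /h/): in an unstressed syllable, so rule 2 applies → [ə].

[ə]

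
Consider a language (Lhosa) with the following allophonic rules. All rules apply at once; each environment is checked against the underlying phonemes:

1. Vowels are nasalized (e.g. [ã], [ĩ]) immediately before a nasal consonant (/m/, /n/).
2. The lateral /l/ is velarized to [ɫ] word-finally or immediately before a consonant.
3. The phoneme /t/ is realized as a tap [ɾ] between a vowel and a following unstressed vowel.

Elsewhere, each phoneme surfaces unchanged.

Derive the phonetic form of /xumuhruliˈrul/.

[xũmuhruliˈruɫ]

/x/ — not in any rule's target class → [x].
/u/ meets the environment for rule 1 (before a nasal consonant) → [ũ].
/m/ (between /u/ and /u/) is unaffected → [m].
/u/ (between /m/ and /h/): rule 1 targets it, but not before a nasal consonant → unchanged [u].
/h/ stays [h].
/r/ stays [r].
/u/ (between /r/ and /l/) fails the environment for rule 1, so it stays [u].
/l/ (between /u/ and /i/) is in the target of rule 2 but the environment (word-finally or immediately before a consonant) is not met → [l].
/i/ (between /l/ and /r/): rule 1 targets it, but not before a nasal consonant → unchanged [i].
/r/ — not in any rule's target class → [r].
/u/ — between /r/ and /l/; rule 1 does not apply here → [u].
/l/ — word-final, word-finally or immediately before a consonant — surfaces as [ɫ] (rule 2).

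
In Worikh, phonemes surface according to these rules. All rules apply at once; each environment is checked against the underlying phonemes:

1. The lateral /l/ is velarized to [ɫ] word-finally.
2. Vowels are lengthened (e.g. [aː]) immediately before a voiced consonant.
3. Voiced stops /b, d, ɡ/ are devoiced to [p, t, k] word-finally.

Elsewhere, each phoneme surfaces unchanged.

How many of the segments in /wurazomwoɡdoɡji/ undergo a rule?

5

Segments that undergo a rule: /u/ → [uː] (rule 2); /a/ → [aː] (rule 2); /o/ → [oː] (rule 2); /o/ → [oː] (rule 2); /o/ → [oː] (rule 2).
All other segments surface unchanged.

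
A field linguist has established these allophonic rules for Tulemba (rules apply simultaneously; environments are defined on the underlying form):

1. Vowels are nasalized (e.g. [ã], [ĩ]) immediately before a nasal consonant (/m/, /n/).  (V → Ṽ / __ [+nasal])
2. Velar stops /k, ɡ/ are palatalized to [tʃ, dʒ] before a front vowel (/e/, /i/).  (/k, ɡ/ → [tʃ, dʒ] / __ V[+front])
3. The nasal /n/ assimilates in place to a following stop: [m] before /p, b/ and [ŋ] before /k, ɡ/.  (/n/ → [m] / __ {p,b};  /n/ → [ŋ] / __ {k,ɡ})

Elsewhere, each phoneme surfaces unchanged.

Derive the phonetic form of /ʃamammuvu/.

[ʃãmãmmuvu]

Rule 1 applies to /a/ (between /ʃ/ and /m/: before a nasal consonant) → [ã].
/a/ (between /m/ and /m/): before a nasal consonant, so rule 1 applies → [ã].
/u/ (between /m/ and /v/): rule 1 targets it, but not before a nasal consonant → unchanged [u].
/u/ (word-final) fails the environment for rule 1, so it stays [u].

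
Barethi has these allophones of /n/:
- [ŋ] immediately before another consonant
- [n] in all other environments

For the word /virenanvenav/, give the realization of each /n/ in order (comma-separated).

Occurrence 1 (position 5): no conditioning environment matches → elsewhere allophone [n].
Occurrence 2 (position 7): immediately before another consonant → [ŋ].
Occurrence 3 (position 10): no conditioning environment matches → elsewhere allophone [n].

[n], [ŋ], [n]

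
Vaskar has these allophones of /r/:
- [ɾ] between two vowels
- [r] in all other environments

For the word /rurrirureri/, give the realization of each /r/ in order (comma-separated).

Occurrence 1 (position 1): no conditioning environment matches → elsewhere allophone [r].
Occurrence 2 (position 3): no conditioning environment matches → elsewhere allophone [r].
Occurrence 3 (position 4): no conditioning environment matches → elsewhere allophone [r].
Occurrence 4 (position 6): between two vowels → [ɾ].
Occurrence 5 (position 8): between two vowels → [ɾ].
Occurrence 6 (position 10): between two vowels → [ɾ].

[r], [r], [r], [ɾ], [ɾ], [ɾ]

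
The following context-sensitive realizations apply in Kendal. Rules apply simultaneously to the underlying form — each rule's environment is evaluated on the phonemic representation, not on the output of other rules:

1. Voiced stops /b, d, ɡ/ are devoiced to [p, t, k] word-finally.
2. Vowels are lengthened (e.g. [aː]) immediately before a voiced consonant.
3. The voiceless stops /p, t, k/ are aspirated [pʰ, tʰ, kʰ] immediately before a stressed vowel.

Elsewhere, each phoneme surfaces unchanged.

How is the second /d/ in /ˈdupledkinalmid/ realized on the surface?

[d]

/d/ — between /e/ and /k/; rule 1 does not apply here → [d].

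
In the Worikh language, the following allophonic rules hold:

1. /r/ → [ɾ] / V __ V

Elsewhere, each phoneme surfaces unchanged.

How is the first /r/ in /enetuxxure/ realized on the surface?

[ɾ]

/r/ (between /u/ and /e/): between two vowels, so rule 1 applies → [ɾ].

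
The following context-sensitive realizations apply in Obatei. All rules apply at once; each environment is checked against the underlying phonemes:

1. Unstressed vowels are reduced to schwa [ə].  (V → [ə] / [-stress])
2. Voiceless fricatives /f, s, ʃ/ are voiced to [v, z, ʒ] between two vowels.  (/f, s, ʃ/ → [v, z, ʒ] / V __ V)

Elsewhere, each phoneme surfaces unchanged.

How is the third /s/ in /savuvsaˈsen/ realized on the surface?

[z]

/s/ meets the environment for rule 2 (between two vowels) → [z].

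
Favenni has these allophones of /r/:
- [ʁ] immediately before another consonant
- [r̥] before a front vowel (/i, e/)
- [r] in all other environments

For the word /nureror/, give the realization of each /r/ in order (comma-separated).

Occurrence 1 (position 3): before a front vowel (/i, e/) → [r̥].
Occurrence 2 (position 5): no conditioning environment matches → elsewhere allophone [r].
Occurrence 3 (position 7): no conditioning environment matches → elsewhere allophone [r].

[r̥], [r], [r]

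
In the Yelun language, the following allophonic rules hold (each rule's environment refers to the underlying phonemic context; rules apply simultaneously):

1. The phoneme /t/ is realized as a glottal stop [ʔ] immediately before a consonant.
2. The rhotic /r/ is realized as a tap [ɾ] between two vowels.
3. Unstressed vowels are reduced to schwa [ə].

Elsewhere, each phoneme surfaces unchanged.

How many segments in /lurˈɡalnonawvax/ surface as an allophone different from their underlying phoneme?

Segments that undergo a rule: /u/ → [ə] (rule 3); /o/ → [ə] (rule 3); /a/ → [ə] (rule 3); /a/ → [ə] (rule 3).
All other segments surface unchanged.

4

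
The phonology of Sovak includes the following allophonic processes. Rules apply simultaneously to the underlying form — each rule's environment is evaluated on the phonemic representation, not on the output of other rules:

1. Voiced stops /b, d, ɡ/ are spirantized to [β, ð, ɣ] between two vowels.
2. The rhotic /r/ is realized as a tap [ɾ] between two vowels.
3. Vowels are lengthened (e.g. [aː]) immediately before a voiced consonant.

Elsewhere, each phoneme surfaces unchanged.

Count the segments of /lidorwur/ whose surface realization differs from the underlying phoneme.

4

Segments that undergo a rule: /i/ → [iː] (rule 3); /d/ → [ð] (rule 1); /o/ → [oː] (rule 3); /u/ → [uː] (rule 3).
All other segments surface unchanged.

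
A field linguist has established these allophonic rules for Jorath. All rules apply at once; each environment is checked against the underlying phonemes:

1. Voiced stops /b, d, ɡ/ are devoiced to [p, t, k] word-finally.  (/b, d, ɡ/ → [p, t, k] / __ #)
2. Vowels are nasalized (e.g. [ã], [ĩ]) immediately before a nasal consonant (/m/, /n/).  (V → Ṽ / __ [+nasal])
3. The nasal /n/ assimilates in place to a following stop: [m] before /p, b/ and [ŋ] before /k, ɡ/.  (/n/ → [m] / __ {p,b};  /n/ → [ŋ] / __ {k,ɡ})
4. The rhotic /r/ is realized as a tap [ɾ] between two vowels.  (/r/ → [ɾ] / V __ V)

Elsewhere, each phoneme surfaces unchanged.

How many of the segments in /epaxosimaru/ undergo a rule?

2

Segments that undergo a rule: /i/ → [ĩ] (rule 2); /r/ → [ɾ] (rule 4).
All other segments surface unchanged.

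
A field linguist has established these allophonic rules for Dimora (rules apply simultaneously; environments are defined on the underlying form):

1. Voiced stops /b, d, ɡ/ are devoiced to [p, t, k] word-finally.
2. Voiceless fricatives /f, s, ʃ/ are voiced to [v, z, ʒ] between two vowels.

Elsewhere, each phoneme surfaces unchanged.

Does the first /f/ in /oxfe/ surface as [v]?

No

/f/ (between /x/ and /e/) fails the environment for rule 2, so it stays [f].
The actual realization is [f], not [v].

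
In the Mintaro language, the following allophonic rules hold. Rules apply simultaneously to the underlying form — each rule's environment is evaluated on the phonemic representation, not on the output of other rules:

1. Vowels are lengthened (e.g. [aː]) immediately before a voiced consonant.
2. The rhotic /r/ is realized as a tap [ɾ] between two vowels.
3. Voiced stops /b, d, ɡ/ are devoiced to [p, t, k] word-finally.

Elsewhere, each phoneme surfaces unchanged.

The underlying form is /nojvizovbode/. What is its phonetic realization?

[noːjviːzoːvboːde]

/n/ (word-initial) is unaffected → [n].
/o/ (between /n/ and /j/) occurs before a voiced consonant → [oː] by rule 1.
/j/ — not in any rule's target class → [j].
/v/ (between /j/ and /i/): no rule targets it → [v].
/i/ (between /v/ and /z/): before a voiced consonant, so rule 1 applies → [iː].
/z/ — not in any rule's target class → [z].
/o/ — between /z/ and /v/, before a voiced consonant — surfaces as [oː] (rule 1).
/v/ (between /o/ and /b/): no rule targets it → [v].
/b/ (between /v/ and /o/) fails the environment for rule 3, so it stays [b].
/o/ — between /b/ and /d/, before a voiced consonant — surfaces as [oː] (rule 1).
/d/ — between /o/ and /e/; rule 3 does not apply here → [d].
/e/ (word-final): rule 1 targets it, but not before a voiced consonant → unchanged [e].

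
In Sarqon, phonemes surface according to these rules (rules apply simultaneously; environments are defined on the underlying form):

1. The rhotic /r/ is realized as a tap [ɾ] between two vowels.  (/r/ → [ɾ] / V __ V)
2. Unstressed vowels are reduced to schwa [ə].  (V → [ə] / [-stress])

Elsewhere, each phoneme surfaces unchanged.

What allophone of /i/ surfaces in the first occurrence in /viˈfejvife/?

[ə]

/i/ (between /v/ and /f/) occurs in an unstressed syllable → [ə] by rule 2.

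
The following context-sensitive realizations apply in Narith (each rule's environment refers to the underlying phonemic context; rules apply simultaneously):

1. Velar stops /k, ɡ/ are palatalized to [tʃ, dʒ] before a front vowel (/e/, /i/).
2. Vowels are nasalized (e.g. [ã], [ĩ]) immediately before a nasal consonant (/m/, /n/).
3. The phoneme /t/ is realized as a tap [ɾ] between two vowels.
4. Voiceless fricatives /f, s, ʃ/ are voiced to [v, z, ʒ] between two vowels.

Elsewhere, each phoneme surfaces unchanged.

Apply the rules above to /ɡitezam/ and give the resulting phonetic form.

[dʒiɾezãm]

/ɡ/ (word-initial) occurs before a front vowel → [dʒ] by rule 1.
/i/ (between /ɡ/ and /t/) fails the environment for rule 2, so it stays [i].
/t/ (between /i/ and /e/): between two vowels, so rule 3 applies → [ɾ].
/e/ (between /t/ and /z/) fails the environment for rule 2, so it stays [e].
/z/ (between /e/ and /a/): no rule targets it → [z].
/a/ meets the environment for rule 2 (before a nasal consonant) → [ã].
/m/ — not in any rule's target class → [m].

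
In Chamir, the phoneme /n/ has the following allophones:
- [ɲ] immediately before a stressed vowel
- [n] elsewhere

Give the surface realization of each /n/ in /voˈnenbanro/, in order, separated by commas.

Occurrence 1 (position 3): immediately before a stressed vowel → [ɲ].
Occurrence 2 (position 5): no conditioning environment matches → elsewhere allophone [n].
Occurrence 3 (position 8): no conditioning environment matches → elsewhere allophone [n].

[ɲ], [n], [n]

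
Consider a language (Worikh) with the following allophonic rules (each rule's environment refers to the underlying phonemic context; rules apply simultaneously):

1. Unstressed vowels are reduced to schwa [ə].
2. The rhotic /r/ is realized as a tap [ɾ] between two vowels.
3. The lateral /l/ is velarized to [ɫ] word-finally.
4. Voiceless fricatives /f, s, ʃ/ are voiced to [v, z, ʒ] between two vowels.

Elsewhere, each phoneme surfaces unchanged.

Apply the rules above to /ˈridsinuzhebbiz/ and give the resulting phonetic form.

[ˈridsənəzhəbbəz]

/r/ (word-initial): rule 2 targets it, but not between two vowels → unchanged [r].
/i/ (between /r/ and /d/) fails the environment for rule 1, so it stays [i].
/s/ (between /d/ and /i/) is in the target of rule 4 but the environment (between two vowels) is not met → [s].
/i/ — between /s/ and /n/, in an unstressed syllable — surfaces as [ə] (rule 1).
/u/ (between /n/ and /z/): in an unstressed syllable, so rule 1 applies → [ə].
/e/ (between /h/ and /b/) occurs in an unstressed syllable → [ə] by rule 1.
/i/ (between /b/ and /z/): in an unstressed syllable, so rule 1 applies → [ə].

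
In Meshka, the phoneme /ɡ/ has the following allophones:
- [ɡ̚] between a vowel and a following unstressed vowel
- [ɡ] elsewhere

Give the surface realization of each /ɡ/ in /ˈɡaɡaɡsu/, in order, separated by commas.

Occurrence 1 (position 1): no conditioning environment matches → elsewhere allophone [ɡ].
Occurrence 2 (position 3): between a vowel and a following unstressed vowel → [ɡ̚].
Occurrence 3 (position 5): no conditioning environment matches → elsewhere allophone [ɡ].

[ɡ], [ɡ̚], [ɡ]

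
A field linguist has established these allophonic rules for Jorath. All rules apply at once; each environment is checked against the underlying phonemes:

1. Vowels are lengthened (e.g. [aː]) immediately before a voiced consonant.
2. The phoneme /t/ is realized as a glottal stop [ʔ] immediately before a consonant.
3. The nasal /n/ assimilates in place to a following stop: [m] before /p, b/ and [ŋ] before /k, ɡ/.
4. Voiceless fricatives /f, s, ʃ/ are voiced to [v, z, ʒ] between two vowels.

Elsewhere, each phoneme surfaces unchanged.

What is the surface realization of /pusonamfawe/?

/p/ — not in any rule's target class → [p].
/u/ (between /p/ and /s/): rule 1 targets it, but not before a voiced consonant → unchanged [u].
Rule 4 applies to /s/ (between /u/ and /o/: between two vowels) → [z].
/o/ (between /s/ and /n/) occurs before a voiced consonant → [oː] by rule 1.
/n/ (between /o/ and /a/): rule 3 targets it, but not before a labial or velar stop → unchanged [n].
/a/ meets the environment for rule 1 (before a voiced consonant) → [aː].
/m/ stays [m].
/f/ (between /m/ and /a/) is in the target of rule 4 but the environment (between two vowels) is not met → [f].
/a/ (between /f/ and /w/) occurs before a voiced consonant → [aː] by rule 1.
/w/ stays [w].
/e/ — word-final; rule 1 does not apply here → [e].

[puzoːnaːmfaːwe]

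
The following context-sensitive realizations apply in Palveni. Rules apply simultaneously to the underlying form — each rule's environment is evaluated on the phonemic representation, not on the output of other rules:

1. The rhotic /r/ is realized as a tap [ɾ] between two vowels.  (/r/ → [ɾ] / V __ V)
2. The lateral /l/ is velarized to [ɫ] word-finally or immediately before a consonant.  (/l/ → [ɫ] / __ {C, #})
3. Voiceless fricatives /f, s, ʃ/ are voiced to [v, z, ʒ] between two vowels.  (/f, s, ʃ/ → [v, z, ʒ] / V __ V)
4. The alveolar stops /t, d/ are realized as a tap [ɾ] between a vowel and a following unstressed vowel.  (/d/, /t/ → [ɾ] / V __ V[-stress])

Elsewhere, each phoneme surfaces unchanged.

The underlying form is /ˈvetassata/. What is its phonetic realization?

[ˈveɾassaɾa]

/v/ — not in any rule's target class → [v].
/e/ — not in any rule's target class → [e].
/t/ (between /e/ and /a/) occurs between a vowel and a following unstressed vowel → [ɾ] by rule 4.
/a/ stays [a].
/s/ (between /a/ and /s/): rule 3 targets it, but not between two vowels → unchanged [s].
/s/ — between /s/ and /a/; rule 3 does not apply here → [s].
/a/ (between /s/ and /t/): no rule targets it → [a].
Rule 4 applies to /t/ (between /a/ and /a/: between a vowel and a following unstressed vowel) → [ɾ].
/a/ (word-final): no rule targets it → [a].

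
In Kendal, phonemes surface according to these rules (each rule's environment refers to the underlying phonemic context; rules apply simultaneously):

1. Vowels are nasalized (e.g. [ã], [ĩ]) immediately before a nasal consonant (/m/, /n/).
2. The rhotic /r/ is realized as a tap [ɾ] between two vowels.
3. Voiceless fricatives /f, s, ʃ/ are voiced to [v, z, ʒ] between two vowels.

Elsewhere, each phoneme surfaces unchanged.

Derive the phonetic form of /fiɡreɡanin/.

[fiɡreɡãnĩn]

/f/ (word-initial) is in the target of rule 3 but the environment (between two vowels) is not met → [f].
/i/ — between /f/ and /ɡ/; rule 1 does not apply here → [i].
/ɡ/ — not in any rule's target class → [ɡ].
/r/ (between /ɡ/ and /e/): rule 2 targets it, but not between two vowels → unchanged [r].
/e/ (between /r/ and /ɡ/) fails the environment for rule 1, so it stays [e].
/ɡ/ stays [ɡ].
Rule 1 applies to /a/ (between /ɡ/ and /n/: before a nasal consonant) → [ã].
/n/ (between /a/ and /i/): no rule targets it → [n].
Rule 1 applies to /i/ (between /n/ and /n/: before a nasal consonant) → [ĩ].
/n/ (word-final): no rule targets it → [n].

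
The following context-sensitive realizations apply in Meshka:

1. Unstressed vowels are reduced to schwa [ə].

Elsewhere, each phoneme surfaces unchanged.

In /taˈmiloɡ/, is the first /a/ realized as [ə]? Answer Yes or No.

/a/ meets the environment for rule 1 (in an unstressed syllable) → [ə].
The actual realization is [ə], which matches [ə].

Yes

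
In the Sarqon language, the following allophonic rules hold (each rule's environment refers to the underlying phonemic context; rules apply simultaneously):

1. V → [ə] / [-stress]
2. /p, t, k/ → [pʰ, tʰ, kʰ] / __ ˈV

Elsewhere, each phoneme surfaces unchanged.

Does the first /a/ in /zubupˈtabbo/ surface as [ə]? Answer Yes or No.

No

/a/ (between /t/ and /b/) fails the environment for rule 1, so it stays [a].
The actual realization is [a], not [ə].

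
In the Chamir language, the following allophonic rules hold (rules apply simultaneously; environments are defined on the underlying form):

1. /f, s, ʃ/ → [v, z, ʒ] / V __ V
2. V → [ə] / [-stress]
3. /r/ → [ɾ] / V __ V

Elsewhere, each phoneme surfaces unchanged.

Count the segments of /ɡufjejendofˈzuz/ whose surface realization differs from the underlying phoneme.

Segments that undergo a rule: /u/ → [ə] (rule 2); /e/ → [ə] (rule 2); /e/ → [ə] (rule 2); /o/ → [ə] (rule 2).
All other segments surface unchanged.

4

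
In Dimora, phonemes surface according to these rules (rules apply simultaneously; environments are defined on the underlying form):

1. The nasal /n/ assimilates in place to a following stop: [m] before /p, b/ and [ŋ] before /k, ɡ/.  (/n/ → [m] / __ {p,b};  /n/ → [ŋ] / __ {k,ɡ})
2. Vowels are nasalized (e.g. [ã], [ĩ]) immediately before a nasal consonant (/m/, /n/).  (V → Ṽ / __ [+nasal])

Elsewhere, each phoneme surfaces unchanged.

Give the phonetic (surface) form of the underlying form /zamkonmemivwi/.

[zãmkõnmẽmivwi]

/z/ — not in any rule's target class → [z].
Rule 2 applies to /a/ (between /z/ and /m/: before a nasal consonant) → [ã].
/m/ stays [m].
/k/ (between /m/ and /o/): no rule targets it → [k].
/o/ — between /k/ and /n/, before a nasal consonant — surfaces as [õ] (rule 2).
/n/ (between /o/ and /m/) is in the target of rule 1 but the environment (before a labial or velar stop) is not met → [n].
/m/ (between /n/ and /e/) is unaffected → [m].
/e/ — between /m/ and /m/, before a nasal consonant — surfaces as [ẽ] (rule 2).
/m/ (between /e/ and /i/) is unaffected → [m].
/i/ (between /m/ and /v/) fails the environment for rule 2, so it stays [i].
/v/ — not in any rule's target class → [v].
/w/ (between /v/ and /i/) is unaffected → [w].
/i/ — word-final; rule 2 does not apply here → [i].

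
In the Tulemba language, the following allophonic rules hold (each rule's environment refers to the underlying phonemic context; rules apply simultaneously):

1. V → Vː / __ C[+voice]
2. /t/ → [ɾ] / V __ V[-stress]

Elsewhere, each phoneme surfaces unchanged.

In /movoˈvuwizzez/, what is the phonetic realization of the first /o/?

/o/ (between /m/ and /v/) occurs before a voiced consonant → [oː] by rule 1.

[oː]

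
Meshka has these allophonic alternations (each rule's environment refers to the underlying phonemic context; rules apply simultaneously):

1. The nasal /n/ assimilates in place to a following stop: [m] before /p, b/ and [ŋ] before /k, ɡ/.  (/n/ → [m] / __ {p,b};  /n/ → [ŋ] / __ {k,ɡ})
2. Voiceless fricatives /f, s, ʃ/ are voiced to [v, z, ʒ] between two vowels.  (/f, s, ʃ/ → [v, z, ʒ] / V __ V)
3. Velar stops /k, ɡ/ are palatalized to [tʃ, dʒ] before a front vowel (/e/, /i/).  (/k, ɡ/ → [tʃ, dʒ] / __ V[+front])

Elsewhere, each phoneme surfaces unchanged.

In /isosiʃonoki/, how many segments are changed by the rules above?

4

Segments that undergo a rule: /s/ → [z] (rule 2); /s/ → [z] (rule 2); /ʃ/ → [ʒ] (rule 2); /k/ → [tʃ] (rule 3).
All other segments surface unchanged.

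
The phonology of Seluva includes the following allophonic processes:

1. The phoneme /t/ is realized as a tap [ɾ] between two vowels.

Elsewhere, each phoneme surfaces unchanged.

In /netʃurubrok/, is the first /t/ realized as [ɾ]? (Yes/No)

No

/t/ (between /e/ and /ʃ/): rule 1 targets it, but not between two vowels → unchanged [t].
The actual realization is [t], not [ɾ].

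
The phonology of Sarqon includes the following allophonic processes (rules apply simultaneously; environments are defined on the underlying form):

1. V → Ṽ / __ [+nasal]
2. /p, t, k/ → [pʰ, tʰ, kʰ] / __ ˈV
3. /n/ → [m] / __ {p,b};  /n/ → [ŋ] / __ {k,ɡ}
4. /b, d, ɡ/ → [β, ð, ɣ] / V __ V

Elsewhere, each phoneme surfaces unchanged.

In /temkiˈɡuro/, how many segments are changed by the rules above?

2

Segments that undergo a rule: /e/ → [ẽ] (rule 1); /ɡ/ → [ɣ] (rule 4).
All other segments surface unchanged.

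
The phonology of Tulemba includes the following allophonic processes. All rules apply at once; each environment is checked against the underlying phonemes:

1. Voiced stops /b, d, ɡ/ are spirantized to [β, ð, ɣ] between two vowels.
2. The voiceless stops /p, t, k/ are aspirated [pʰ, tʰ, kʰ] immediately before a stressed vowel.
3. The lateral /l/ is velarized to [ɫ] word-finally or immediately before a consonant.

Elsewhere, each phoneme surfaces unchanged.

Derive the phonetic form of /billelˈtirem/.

[biɫleɫˈtʰirem]

/b/ (word-initial): rule 1 targets it, but not between two vowels → unchanged [b].
/i/ stays [i].
Rule 3 applies to /l/ (between /i/ and /l/: word-finally or immediately before a consonant) → [ɫ].
/l/ (between /l/ and /e/) fails the environment for rule 3, so it stays [l].
/e/ stays [e].
/l/ (between /e/ and /t/): word-finally or immediately before a consonant, so rule 3 applies → [ɫ].
/t/ meets the environment for rule 2 (immediately before a stressed vowel) → [tʰ].
/i/ — not in any rule's target class → [i].
/r/ — not in any rule's target class → [r].
/e/ — not in any rule's target class → [e].
/m/ (word-final) is unaffected → [m].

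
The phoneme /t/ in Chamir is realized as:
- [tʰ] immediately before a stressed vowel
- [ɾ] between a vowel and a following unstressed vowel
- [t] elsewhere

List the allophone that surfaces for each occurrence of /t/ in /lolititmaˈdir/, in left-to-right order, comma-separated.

Occurrence 1 (position 5): between a vowel and an unstressed vowel → [ɾ].
Occurrence 2 (position 7): no conditioning environment matches → elsewhere allophone [t].

[ɾ], [t]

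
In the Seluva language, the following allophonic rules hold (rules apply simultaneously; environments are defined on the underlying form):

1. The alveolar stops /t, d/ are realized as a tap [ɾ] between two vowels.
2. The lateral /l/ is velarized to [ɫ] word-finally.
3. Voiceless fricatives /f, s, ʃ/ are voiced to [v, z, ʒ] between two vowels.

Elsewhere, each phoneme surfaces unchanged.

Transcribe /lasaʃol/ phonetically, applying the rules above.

[lazaʒoɫ]

/l/ (word-initial) fails the environment for rule 2, so it stays [l].
/s/ (between /a/ and /a/) occurs between two vowels → [z] by rule 3.
/ʃ/ — between /a/ and /o/, between two vowels — surfaces as [ʒ] (rule 3).
/l/ meets the environment for rule 2 (word-finally) → [ɫ].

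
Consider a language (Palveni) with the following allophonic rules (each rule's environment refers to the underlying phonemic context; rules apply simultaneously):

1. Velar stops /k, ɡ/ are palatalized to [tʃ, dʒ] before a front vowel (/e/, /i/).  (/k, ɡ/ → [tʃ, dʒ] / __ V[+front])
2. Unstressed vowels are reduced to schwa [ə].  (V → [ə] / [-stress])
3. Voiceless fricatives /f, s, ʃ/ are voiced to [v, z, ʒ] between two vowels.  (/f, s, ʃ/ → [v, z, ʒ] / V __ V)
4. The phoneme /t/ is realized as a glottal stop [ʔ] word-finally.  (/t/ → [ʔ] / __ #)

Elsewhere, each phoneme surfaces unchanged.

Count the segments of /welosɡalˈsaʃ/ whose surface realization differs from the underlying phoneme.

3

Segments that undergo a rule: /e/ → [ə] (rule 2); /o/ → [ə] (rule 2); /a/ → [ə] (rule 2).
All other segments surface unchanged.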